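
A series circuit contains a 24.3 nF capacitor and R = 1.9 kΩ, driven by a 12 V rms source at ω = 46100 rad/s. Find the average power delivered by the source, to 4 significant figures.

X_C = 1/(ωC) = 892.7 Ω
Z = 1900 − j892.7 Ω
|Z| = √(1900² + 892.7²) = 2099 Ω
∠Z = arctan(-892.7/1900) = -25.17°
I = V/|Z| = 5.716 mA
P = VI cos φ = 12 × 0.005716 × cos(-25.17°) = 62.08 mW

62.08 mW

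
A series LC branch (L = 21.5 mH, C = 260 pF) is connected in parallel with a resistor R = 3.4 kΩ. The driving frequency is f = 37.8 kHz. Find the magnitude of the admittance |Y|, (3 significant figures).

308 μS

ω = 2πf = 237500 rad/s
X_L = ωL = 5110 Ω
X_C = 1/(ωC) = 16200 Ω
Branch 1: Z₁ = R = 3400 Ω
Branch 2 (series LC): Z₂ = j(X_L − X_C) = −j11100 Ω
Parallel: Z = Z₁Z₂/(Z₁+Z₂), |Z| = 3250 Ω, ∠Z = -17.0°
|Y| = 1/|Z| = 308 μS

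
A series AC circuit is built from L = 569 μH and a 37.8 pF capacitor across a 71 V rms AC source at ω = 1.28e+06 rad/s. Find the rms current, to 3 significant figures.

3.56 mA

X_L = ωL = 728 Ω
X_C = 1/(ωC) = 20700 Ω
Net reactance X = X_L − X_C = -19900 Ω
Z = − j19900 Ω
|Z| = √(0² + 19900²) = 19900 Ω
I = V/|Z| = 71/19900 = 3.56 mA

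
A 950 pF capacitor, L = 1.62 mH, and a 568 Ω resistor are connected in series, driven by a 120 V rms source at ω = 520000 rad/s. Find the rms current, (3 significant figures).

X_L = ωL = 842 Ω
X_C = 1/(ωC) = 2020 Ω
Net reactance X = X_L − X_C = -1180 Ω
Z = 568 − j1180 Ω
|Z| = √(568² + 1180²) = 1310 Ω
I = V/|Z| = 120/1310 = 91.5 mA

91.5 mA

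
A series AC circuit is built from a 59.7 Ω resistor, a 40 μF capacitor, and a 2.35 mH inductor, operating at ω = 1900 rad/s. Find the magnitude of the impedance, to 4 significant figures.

X_L = ωL = 4.465 Ω
X_C = 1/(ωC) = 13.16 Ω
Net reactance X = X_L − X_C = -8.693 Ω
Z = 59.70 − j8.693 Ω
|Z| = √(59.70² + 8.693²) = 60.33 Ω

60.33 Ω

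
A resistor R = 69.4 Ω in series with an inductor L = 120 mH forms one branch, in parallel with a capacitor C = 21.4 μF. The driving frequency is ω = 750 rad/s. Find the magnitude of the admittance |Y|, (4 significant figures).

10.55 mS

X_L = ωL = 90.00 Ω
X_C = 1/(ωC) = 62.31 Ω
Branch 1 (R+jX_L): Z₁ = 69.40 + j90.00 Ω, |Z₁| = 113.7 Ω
Branch 2 (−jX_C): Z₂ = −j62.31 Ω
Parallel: Z = Z₁Z₂/(Z₁+Z₂), |Z| = 94.76 Ω, ∠Z = -59.39°
|Y| = 1/|Z| = 10.55 mS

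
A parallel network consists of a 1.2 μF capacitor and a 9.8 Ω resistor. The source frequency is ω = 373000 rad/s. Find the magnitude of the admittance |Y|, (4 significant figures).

459.1 mS

X_C = 1/(ωC) = 2.234 Ω
Parallel: admittances add. Y = 1/R + jωC
Y = (0.1020 + j0.4476) S
|Y| = 0.4591 S → |Z| = 1/|Y| = 2.178 Ω, ∠Z = −∠Y = -77.16°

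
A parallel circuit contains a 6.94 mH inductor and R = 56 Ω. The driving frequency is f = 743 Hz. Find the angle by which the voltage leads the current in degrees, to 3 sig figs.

ω = 2πf = 4668 rad/s
X_L = ωL = 32.4 Ω
Parallel: admittances add. Y = 1/R + 1/(jωL)
Y = (0.0179 − j0.0309) S
|Y| = 0.0357 S → |Z| = 1/|Y| = 28.0 Ω, ∠Z = −∠Y = 59.9°

59.9°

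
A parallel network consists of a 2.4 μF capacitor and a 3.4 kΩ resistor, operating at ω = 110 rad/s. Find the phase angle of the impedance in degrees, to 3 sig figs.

-41.9°

X_C = 1/(ωC) = 3790 Ω
Parallel: admittances add. Y = 1/R + jωC
Y = (0.000294 + j0.000264) S
|Y| = 0.000395 S → |Z| = 1/|Y| = 2530 Ω, ∠Z = −∠Y = -41.9°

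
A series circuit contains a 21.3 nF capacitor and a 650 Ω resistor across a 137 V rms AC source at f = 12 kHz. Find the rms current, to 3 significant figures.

152 mA

ω = 2πf = 75400 rad/s
X_C = 1/(ωC) = 623 Ω
Z = 650 − j623 Ω
|Z| = √(650² + 623²) = 900 Ω
I = V/|Z| = 137/900 = 152 mA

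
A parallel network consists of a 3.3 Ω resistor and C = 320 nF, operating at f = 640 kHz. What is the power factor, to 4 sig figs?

0.2292

ω = 2πf = 4.021e+06 rad/s
X_C = 1/(ωC) = 0.7771 Ω
Parallel: admittances add. Y = 1/R + jωC
Y = (0.3030 + j1.287) S
|Y| = 1.322 S → |Z| = 1/|Y| = 0.7564 Ω, ∠Z = −∠Y = -76.75°
cos φ = cos(-76.75°) = 0.2292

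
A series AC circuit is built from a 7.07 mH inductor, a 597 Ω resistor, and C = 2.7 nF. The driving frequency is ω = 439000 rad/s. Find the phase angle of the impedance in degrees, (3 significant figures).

75.2°

X_L = ωL = 3100 Ω
X_C = 1/(ωC) = 844 Ω
Net reactance X = X_L − X_C = 2260 Ω
Z = 597 + j2260 Ω
|Z| = √(597² + 2260²) = 2340 Ω
∠Z = arctan(2260/597) = 75.2°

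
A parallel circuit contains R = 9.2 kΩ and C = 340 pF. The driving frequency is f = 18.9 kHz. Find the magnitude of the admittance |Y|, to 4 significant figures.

116.0 μS

ω = 2πf = 118800 rad/s
X_C = 1/(ωC) = 24770 Ω
Parallel: admittances add. Y = 1/R + jωC
Y = (0.0001087 + j4.038e-05) S
|Y| = 0.0001160 S → |Z| = 1/|Y| = 8624 Ω, ∠Z = −∠Y = -20.38°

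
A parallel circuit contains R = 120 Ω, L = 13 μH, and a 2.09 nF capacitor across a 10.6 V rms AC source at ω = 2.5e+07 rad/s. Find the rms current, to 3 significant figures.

529 mA

X_L = ωL = 325 Ω
X_C = 1/(ωC) = 19.1 Ω
Parallel: admittances add. Y = 1/R + 1/(jωL) + jωC
Y = (0.00833 + j0.0492) S
|Y| = 0.0499 S → |Z| = 1/|Y| = 20.1 Ω, ∠Z = −∠Y = -80.4°
I = V/|Z| = 10.6/20.1 = 529 mA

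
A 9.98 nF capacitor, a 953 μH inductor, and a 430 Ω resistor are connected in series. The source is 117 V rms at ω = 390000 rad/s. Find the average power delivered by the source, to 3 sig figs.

X_L = ωL = 372 Ω
X_C = 1/(ωC) = 257 Ω
Net reactance X = X_L − X_C = 115 Ω
Z = 430 + j115 Ω
|Z| = √(430² + 115²) = 445 Ω
∠Z = arctan(115/430) = 14.9°
I = V/|Z| = 263 mA
P = VI cos φ = 117 × 0.263 × cos(14.9°) = 29.7 W

29.7 W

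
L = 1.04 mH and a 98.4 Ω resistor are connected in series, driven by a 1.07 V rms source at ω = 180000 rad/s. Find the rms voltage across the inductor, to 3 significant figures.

X_L = ωL = 187 Ω
Z = 98.4 + j187 Ω
|Z| = √(98.4² + 187²) = 211 Ω
I = V/|Z| = 5.06 mA
V_L = I·|Z_L| = 0.00506 × 187 = 0.947 V

0.947 V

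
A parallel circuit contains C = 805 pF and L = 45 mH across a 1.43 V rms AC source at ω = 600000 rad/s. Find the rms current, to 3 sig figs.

X_L = ωL = 27000 Ω
X_C = 1/(ωC) = 2070 Ω
Parallel: admittances add. Y = 1/(jωL) + jωC
Y = (0 + j0.000446) S
|Y| = 0.000446 S → |Z| = 1/|Y| = 2240 Ω, ∠Z = −∠Y = -90.0°
I = V/|Z| = 1.43/2240 = 638 μA

638 μA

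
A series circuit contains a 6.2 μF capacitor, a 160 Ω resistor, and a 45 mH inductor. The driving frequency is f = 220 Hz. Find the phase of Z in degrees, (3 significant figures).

ω = 2πf = 1382 rad/s
X_L = ωL = 62.2 Ω
X_C = 1/(ωC) = 117 Ω
Net reactance X = X_L − X_C = -54.5 Ω
Z = 160 − j54.5 Ω
|Z| = √(160² + 54.5²) = 169 Ω
∠Z = arctan(-54.5/160) = -18.8°

-18.8°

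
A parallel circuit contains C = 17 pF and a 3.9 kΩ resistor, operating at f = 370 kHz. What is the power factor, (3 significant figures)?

ω = 2πf = 2.325e+06 rad/s
X_C = 1/(ωC) = 25300 Ω
Parallel: admittances add. Y = 1/R + jωC
Y = (0.000256 + j3.95e-05) S
|Y| = 0.000259 S → |Z| = 1/|Y| = 3850 Ω, ∠Z = −∠Y = -8.76°
cos φ = cos(-8.76°) = 0.988

0.988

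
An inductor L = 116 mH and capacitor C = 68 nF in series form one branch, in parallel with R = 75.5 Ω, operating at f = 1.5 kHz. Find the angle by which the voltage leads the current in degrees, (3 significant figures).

-9.18°

ω = 2πf = 9425 rad/s
X_L = ωL = 1090 Ω
X_C = 1/(ωC) = 1560 Ω
Branch 1: Z₁ = R = 75.5 Ω
Branch 2 (series LC): Z₂ = j(X_L − X_C) = −j467 Ω
Parallel: Z = Z₁Z₂/(Z₁+Z₂), |Z| = 74.5 Ω, ∠Z = -9.18°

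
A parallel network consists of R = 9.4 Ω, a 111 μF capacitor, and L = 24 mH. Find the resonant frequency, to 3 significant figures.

97.5 Hz

ω₀ = 1/√(LC) = 1/√(0.024 × 0.000111) = 612.7 rad/s
f₀ = ω₀/(2π) = 97.5 Hz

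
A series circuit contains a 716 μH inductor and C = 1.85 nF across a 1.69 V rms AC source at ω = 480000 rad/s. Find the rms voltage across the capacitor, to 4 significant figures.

X_L = ωL = 343.7 Ω
X_C = 1/(ωC) = 1126 Ω
Net reactance X = X_L − X_C = -782.4 Ω
Z = − j782.4 Ω
|Z| = √(0² + 782.4²) = 782.4 Ω
I = V/|Z| = 2.160 mA
V_C = I·|Z_C| = 0.002160 × 1126 = 2.432 V

2.432 V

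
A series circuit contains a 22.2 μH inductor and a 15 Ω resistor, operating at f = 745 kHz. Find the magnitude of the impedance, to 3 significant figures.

105 Ω

ω = 2πf = 4.681e+06 rad/s
X_L = ωL = 104 Ω
Z = 15.0 + j104 Ω
|Z| = √(15.0² + 104²) = 105 Ω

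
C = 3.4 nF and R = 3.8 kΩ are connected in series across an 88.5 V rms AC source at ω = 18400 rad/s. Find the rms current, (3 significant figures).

X_C = 1/(ωC) = 16000 Ω
Z = 3800 − j16000 Ω
|Z| = √(3800² + 16000²) = 16400 Ω
I = V/|Z| = 88.5/16400 = 5.39 mA

5.39 mA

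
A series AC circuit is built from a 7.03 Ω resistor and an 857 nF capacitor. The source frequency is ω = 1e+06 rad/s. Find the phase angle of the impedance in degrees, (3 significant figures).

X_C = 1/(ωC) = 1.17 Ω
Z = 7.03 − j1.17 Ω
|Z| = √(7.03² + 1.17²) = 7.13 Ω
∠Z = arctan(-1.17/7.03) = -9.42°

-9.42°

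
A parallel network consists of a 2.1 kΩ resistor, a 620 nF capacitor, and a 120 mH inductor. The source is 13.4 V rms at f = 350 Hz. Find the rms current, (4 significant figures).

ω = 2πf = 2199 rad/s
X_L = ωL = 263.9 Ω
X_C = 1/(ωC) = 733.4 Ω
Parallel: admittances add. Y = 1/R + 1/(jωL) + jωC
Y = (0.0004762 − j0.002426) S
|Y| = 0.002472 S → |Z| = 1/|Y| = 404.5 Ω, ∠Z = −∠Y = 78.89°
I = V/|Z| = 13.4/404.5 = 33.13 mA

33.13 mA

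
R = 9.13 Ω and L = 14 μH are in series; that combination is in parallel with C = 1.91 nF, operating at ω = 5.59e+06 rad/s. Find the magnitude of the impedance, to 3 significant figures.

X_L = ωL = 78.3 Ω
X_C = 1/(ωC) = 93.7 Ω
Branch 1 (R+jX_L): Z₁ = 9.13 + j78.3 Ω, |Z₁| = 78.8 Ω
Branch 2 (−jX_C): Z₂ = −j93.7 Ω
Parallel: Z = Z₁Z₂/(Z₁+Z₂), |Z| = 412 Ω, ∠Z = 52.7°

412 Ω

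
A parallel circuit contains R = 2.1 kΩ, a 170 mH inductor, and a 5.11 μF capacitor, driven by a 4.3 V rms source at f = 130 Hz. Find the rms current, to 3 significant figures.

ω = 2πf = 816.8 rad/s
X_L = ωL = 139 Ω
X_C = 1/(ωC) = 240 Ω
Parallel: admittances add. Y = 1/R + 1/(jωL) + jωC
Y = (0.000476 − j0.00303) S
|Y| = 0.00306 S → |Z| = 1/|Y| = 326 Ω, ∠Z = −∠Y = 81.1°
I = V/|Z| = 4.3/326 = 13.2 mA

13.2 mA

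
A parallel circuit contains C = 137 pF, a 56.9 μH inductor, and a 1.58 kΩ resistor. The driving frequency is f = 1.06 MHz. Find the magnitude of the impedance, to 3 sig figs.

ω = 2πf = 6.66e+06 rad/s
X_L = ωL = 379 Ω
X_C = 1/(ωC) = 1100 Ω
Parallel: admittances add. Y = 1/R + 1/(jωL) + jωC
Y = (0.000633 − j0.00173) S
|Y| = 0.00184 S → |Z| = 1/|Y| = 544 Ω, ∠Z = −∠Y = 69.9°

544 Ω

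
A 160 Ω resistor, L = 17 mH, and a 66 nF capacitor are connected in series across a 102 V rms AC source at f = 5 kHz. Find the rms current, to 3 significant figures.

607 mA

ω = 2πf = 31420 rad/s
X_L = ωL = 534 Ω
X_C = 1/(ωC) = 482 Ω
Net reactance X = X_L − X_C = 51.8 Ω
Z = 160 + j51.8 Ω
|Z| = √(160² + 51.8²) = 168 Ω
I = V/|Z| = 102/168 = 607 mA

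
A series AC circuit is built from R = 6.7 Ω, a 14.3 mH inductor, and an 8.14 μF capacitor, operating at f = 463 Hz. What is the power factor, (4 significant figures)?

0.9956

ω = 2πf = 2909 rad/s
X_L = ωL = 41.60 Ω
X_C = 1/(ωC) = 42.23 Ω
Net reactance X = X_L − X_C = -0.6290 Ω
Z = 6.700 − j0.6290 Ω
|Z| = √(6.700² + 0.6290²) = 6.729 Ω
∠Z = arctan(-0.6290/6.700) = -5.364°
cos φ = cos(-5.364°) = 0.9956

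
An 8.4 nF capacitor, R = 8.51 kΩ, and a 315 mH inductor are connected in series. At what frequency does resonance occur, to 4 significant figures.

ω₀ = 1/√(LC) = 1/√(0.315 × 8.4e-09) = 19440 rad/s
f₀ = ω₀/(2π) = 3.094 kHz

3.094 kHz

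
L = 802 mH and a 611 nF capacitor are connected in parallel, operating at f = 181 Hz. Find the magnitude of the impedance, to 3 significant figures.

ω = 2πf = 1137 rad/s
X_L = ωL = 912 Ω
X_C = 1/(ωC) = 1440 Ω
Parallel: admittances add. Y = 1/(jωL) + jωC
Y = (0 − j0.000402) S
|Y| = 0.000402 S → |Z| = 1/|Y| = 2490 Ω, ∠Z = −∠Y = 90.0°

2490 Ω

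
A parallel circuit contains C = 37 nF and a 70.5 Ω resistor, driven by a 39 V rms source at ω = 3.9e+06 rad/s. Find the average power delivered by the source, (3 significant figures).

21.6 W

X_C = 1/(ωC) = 6.93 Ω
Parallel: admittances add. Y = 1/R + jωC
Y = (0.0142 + j0.144) S
|Y| = 0.145 S → |Z| = 1/|Y| = 6.90 Ω, ∠Z = −∠Y = -84.4°
I = V/|Z| = 5.65 A
P = VI cos φ = 39 × 5.65 × cos(-84.4°) = 21.6 W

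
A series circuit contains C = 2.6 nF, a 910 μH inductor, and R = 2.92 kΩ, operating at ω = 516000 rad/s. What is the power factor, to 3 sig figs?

0.996

X_L = ωL = 470 Ω
X_C = 1/(ωC) = 745 Ω
Net reactance X = X_L − X_C = -276 Ω
Z = 2920 − j276 Ω
|Z| = √(2920² + 276²) = 2930 Ω
∠Z = arctan(-276/2920) = -5.40°
cos φ = cos(-5.40°) = 0.996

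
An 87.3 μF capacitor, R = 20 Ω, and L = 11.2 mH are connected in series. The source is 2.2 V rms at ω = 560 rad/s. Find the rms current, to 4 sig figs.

X_L = ωL = 6.272 Ω
X_C = 1/(ωC) = 20.45 Ω
Net reactance X = X_L − X_C = -14.18 Ω
Z = 20.00 − j14.18 Ω
|Z| = √(20.00² + 14.18²) = 24.52 Ω
I = V/|Z| = 2.2/24.52 = 89.73 mA

89.73 mA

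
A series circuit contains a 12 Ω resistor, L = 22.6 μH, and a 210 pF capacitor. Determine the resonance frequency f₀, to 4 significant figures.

2.310 MHz

ω₀ = 1/√(LC) = 1/√(2.26e-05 × 2.1e-10) = 1.452e+07 rad/s
f₀ = ω₀/(2π) = 2.310 MHz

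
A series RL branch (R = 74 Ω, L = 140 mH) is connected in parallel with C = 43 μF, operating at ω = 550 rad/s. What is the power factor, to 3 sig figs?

0.358

X_L = ωL = 77.0 Ω
X_C = 1/(ωC) = 42.3 Ω
Branch 1 (R+jX_L): Z₁ = 74.0 + j77.0 Ω, |Z₁| = 107 Ω
Branch 2 (−jX_C): Z₂ = −j42.3 Ω
Parallel: Z = Z₁Z₂/(Z₁+Z₂), |Z| = 55.2 Ω, ∠Z = -69.0°
cos φ = cos(-69.0°) = 0.358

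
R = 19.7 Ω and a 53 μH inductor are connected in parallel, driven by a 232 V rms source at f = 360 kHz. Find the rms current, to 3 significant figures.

ω = 2πf = 2.262e+06 rad/s
X_L = ωL = 120 Ω
Parallel: admittances add. Y = 1/R + 1/(jωL)
Y = (0.0508 − j0.00834) S
|Y| = 0.0514 S → |Z| = 1/|Y| = 19.4 Ω, ∠Z = −∠Y = 9.33°
I = V/|Z| = 232/19.4 = 11.9 A

11.9 A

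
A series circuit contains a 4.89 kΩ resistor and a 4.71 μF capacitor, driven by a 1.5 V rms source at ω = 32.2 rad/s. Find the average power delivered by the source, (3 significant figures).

163 μW

X_C = 1/(ωC) = 6590 Ω
Z = 4890 − j6590 Ω
|Z| = √(4890² + 6590²) = 8210 Ω
∠Z = arctan(-6590/4890) = -53.4°
I = V/|Z| = 183 μA
P = VI cos φ = 1.5 × 0.000183 × cos(-53.4°) = 163 μW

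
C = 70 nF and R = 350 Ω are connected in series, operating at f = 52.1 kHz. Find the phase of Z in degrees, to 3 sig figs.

ω = 2πf = 327400 rad/s
X_C = 1/(ωC) = 43.6 Ω
Z = 350 − j43.6 Ω
|Z| = √(350² + 43.6²) = 353 Ω
∠Z = arctan(-43.6/350) = -7.11°

-7.11°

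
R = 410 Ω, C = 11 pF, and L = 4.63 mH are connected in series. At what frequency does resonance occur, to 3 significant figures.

705 kHz

ω₀ = 1/√(LC) = 1/√(0.00463 × 1.1e-11) = 4.431e+06 rad/s
f₀ = ω₀/(2π) = 705 kHz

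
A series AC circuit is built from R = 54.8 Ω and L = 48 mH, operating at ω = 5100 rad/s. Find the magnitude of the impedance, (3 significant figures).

X_L = ωL = 245 Ω
Z = 54.8 + j245 Ω
|Z| = √(54.8² + 245²) = 251 Ω

251 Ω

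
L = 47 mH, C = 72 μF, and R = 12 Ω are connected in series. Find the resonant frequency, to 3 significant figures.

ω₀ = 1/√(LC) = 1/√(0.047 × 7.2e-05) = 543.6 rad/s
f₀ = ω₀/(2π) = 86.5 Hz

86.5 Hz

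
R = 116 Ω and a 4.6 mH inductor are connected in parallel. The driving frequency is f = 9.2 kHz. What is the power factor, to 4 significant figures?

ω = 2πf = 57810 rad/s
X_L = ωL = 265.9 Ω
Parallel: admittances add. Y = 1/R + 1/(jωL)
Y = (0.008621 − j0.003761) S
|Y| = 0.009405 S → |Z| = 1/|Y| = 106.3 Ω, ∠Z = −∠Y = 23.57°
cos φ = cos(23.57°) = 0.9166

0.9166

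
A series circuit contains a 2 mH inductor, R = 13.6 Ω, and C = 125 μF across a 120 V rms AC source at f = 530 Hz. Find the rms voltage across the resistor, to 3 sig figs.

115 V

ω = 2πf = 3330 rad/s
X_L = ωL = 6.66 Ω
X_C = 1/(ωC) = 2.40 Ω
Net reactance X = X_L − X_C = 4.26 Ω
Z = 13.6 + j4.26 Ω
|Z| = √(13.6² + 4.26²) = 14.3 Ω
I = V/|Z| = 8.42 A
V_R = I·|Z_R| = 8.42 × 13.6 = 115 V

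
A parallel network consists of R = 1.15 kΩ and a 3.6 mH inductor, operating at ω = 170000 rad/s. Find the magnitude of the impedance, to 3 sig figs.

X_L = ωL = 612 Ω
Parallel: admittances add. Y = 1/R + 1/(jωL)
Y = (0.000870 − j0.00163) S
|Y| = 0.00185 S → |Z| = 1/|Y| = 540 Ω, ∠Z = −∠Y = 62.0°

540 Ω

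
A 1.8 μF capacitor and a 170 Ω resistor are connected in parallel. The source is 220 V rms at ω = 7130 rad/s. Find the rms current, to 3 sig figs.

X_C = 1/(ωC) = 77.9 Ω
Parallel: admittances add. Y = 1/R + jωC
Y = (0.00588 + j0.0128) S
|Y| = 0.0141 S → |Z| = 1/|Y| = 70.8 Ω, ∠Z = −∠Y = -65.4°
I = V/|Z| = 220/70.8 = 3.11 A

3.11 A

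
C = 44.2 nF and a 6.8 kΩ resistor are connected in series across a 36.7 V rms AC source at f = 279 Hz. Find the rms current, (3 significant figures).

2.52 mA

ω = 2πf = 1753 rad/s
X_C = 1/(ωC) = 12900 Ω
Z = 6800 − j12900 Ω
|Z| = √(6800² + 12900²) = 14600 Ω
I = V/|Z| = 36.7/14600 = 2.52 mA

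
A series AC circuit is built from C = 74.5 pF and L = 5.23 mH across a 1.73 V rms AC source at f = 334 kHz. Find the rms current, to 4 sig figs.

ω = 2πf = 2.099e+06 rad/s
X_L = ωL = 10980 Ω
X_C = 1/(ωC) = 6396 Ω
Net reactance X = X_L − X_C = 4579 Ω
Z = j4579 Ω
|Z| = √(0² + 4579²) = 4579 Ω
I = V/|Z| = 1.73/4579 = 377.8 μA

377.8 μA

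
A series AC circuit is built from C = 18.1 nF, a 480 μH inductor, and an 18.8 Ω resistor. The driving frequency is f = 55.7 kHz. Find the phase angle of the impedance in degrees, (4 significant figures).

28.30°

ω = 2πf = 350000 rad/s
X_L = ωL = 168.0 Ω
X_C = 1/(ωC) = 157.9 Ω
Net reactance X = X_L − X_C = 10.12 Ω
Z = 18.80 + j10.12 Ω
|Z| = √(18.80² + 10.12²) = 21.35 Ω
∠Z = arctan(10.12/18.80) = 28.30°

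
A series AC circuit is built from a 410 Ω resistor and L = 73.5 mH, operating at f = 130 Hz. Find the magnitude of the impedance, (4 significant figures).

ω = 2πf = 816.8 rad/s
X_L = ωL = 60.04 Ω
Z = 410.0 + j60.04 Ω
|Z| = √(410.0² + 60.04²) = 414.4 Ω

414.4 Ω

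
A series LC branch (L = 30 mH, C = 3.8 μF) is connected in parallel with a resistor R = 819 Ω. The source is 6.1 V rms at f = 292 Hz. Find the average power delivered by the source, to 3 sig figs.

ω = 2πf = 1835 rad/s
X_L = ωL = 55.0 Ω
X_C = 1/(ωC) = 143 Ω
Branch 1: Z₁ = R = 819 Ω
Branch 2 (series LC): Z₂ = j(X_L − X_C) = −j88.4 Ω
Parallel: Z = Z₁Z₂/(Z₁+Z₂), |Z| = 87.9 Ω, ∠Z = -83.8°
I = V/|Z| = 69.4 mA
P = VI cos φ = 6.1 × 0.0694 × cos(-83.8°) = 45.4 mW

45.4 mW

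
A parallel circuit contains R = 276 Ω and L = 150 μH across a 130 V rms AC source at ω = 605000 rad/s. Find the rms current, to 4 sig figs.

1.508 A

X_L = ωL = 90.75 Ω
Parallel: admittances add. Y = 1/R + 1/(jωL)
Y = (0.003623 − j0.01102) S
|Y| = 0.01160 S → |Z| = 1/|Y| = 86.21 Ω, ∠Z = −∠Y = 71.80°
I = V/|Z| = 130/86.21 = 1.508 A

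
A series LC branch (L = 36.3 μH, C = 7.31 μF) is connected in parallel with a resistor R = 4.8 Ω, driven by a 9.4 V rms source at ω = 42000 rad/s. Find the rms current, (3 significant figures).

X_L = ωL = 1.52 Ω
X_C = 1/(ωC) = 3.26 Ω
Branch 1: Z₁ = R = 4.80 Ω
Branch 2 (series LC): Z₂ = j(X_L − X_C) = −j1.73 Ω
Parallel: Z = Z₁Z₂/(Z₁+Z₂), |Z| = 1.63 Ω, ∠Z = -70.2°
I = V/|Z| = 9.4/1.63 = 5.77 A

5.77 A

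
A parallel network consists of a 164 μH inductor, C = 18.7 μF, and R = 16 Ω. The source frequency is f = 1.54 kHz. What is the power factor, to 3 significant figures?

ω = 2πf = 9676 rad/s
X_L = ωL = 1.59 Ω
X_C = 1/(ωC) = 5.53 Ω
Parallel: admittances add. Y = 1/R + 1/(jωL) + jωC
Y = (0.0625 − j0.449) S
|Y| = 0.454 S → |Z| = 1/|Y| = 2.20 Ω, ∠Z = −∠Y = 82.1°
cos φ = cos(82.1°) = 0.138

0.138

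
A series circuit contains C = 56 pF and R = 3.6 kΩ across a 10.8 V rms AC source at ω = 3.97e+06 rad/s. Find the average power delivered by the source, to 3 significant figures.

12.7 mW

X_C = 1/(ωC) = 4500 Ω
Z = 3600 − j4500 Ω
|Z| = √(3600² + 4500²) = 5760 Ω
∠Z = arctan(-4500/3600) = -51.3°
I = V/|Z| = 1.87 mA
P = VI cos φ = 10.8 × 0.00187 × cos(-51.3°) = 12.7 mW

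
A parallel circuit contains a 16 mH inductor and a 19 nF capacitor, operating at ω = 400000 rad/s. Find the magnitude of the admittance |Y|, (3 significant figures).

7.44 mS

X_L = ωL = 6400 Ω
X_C = 1/(ωC) = 132 Ω
Parallel: admittances add. Y = 1/(jωL) + jωC
Y = (0 + j0.00744) S
|Y| = 0.00744 S → |Z| = 1/|Y| = 134 Ω, ∠Z = −∠Y = -90.0°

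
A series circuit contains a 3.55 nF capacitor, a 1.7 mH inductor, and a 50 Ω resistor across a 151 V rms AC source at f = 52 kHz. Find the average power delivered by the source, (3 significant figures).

11.8 W

ω = 2πf = 326700 rad/s
X_L = ωL = 555 Ω
X_C = 1/(ωC) = 862 Ω
Net reactance X = X_L − X_C = -307 Ω
Z = 50.0 − j307 Ω
|Z| = √(50.0² + 307²) = 311 Ω
∠Z = arctan(-307/50.0) = -80.7°
I = V/|Z| = 486 mA
P = VI cos φ = 151 × 0.486 × cos(-80.7°) = 11.8 W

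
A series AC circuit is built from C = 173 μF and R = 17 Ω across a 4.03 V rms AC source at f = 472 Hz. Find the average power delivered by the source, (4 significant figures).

ω = 2πf = 2966 rad/s
X_C = 1/(ωC) = 1.949 Ω
Z = 17.00 − j1.949 Ω
|Z| = √(17.00² + 1.949²) = 17.11 Ω
∠Z = arctan(-1.949/17.00) = -6.541°
I = V/|Z| = 235.5 mA
P = VI cos φ = 4.03 × 0.2355 × cos(-6.541°) = 943.0 mW

943.0 mW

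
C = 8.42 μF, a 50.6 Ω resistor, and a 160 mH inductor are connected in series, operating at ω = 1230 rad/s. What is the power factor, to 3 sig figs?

0.451

X_L = ωL = 197 Ω
X_C = 1/(ωC) = 96.6 Ω
Net reactance X = X_L − X_C = 100 Ω
Z = 50.6 + j100 Ω
|Z| = √(50.6² + 100²) = 112 Ω
∠Z = arctan(100/50.6) = 63.2°
cos φ = cos(63.2°) = 0.451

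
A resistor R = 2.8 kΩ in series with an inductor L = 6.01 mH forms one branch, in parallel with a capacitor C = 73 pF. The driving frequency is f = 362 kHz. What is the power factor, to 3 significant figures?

0.148

ω = 2πf = 2.275e+06 rad/s
X_L = ωL = 13700 Ω
X_C = 1/(ωC) = 6020 Ω
Branch 1 (R+jX_L): Z₁ = 2800 + j13700 Ω, |Z₁| = 14000 Ω
Branch 2 (−jX_C): Z₂ = −j6020 Ω
Parallel: Z = Z₁Z₂/(Z₁+Z₂), |Z| = 10300 Ω, ∠Z = -81.5°
cos φ = cos(-81.5°) = 0.148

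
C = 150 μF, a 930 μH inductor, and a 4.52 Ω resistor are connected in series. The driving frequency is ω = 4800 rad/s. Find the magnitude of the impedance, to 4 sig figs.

5.467 Ω

X_L = ωL = 4.464 Ω
X_C = 1/(ωC) = 1.389 Ω
Net reactance X = X_L − X_C = 3.075 Ω
Z = 4.520 + j3.075 Ω
|Z| = √(4.520² + 3.075²) = 5.467 Ω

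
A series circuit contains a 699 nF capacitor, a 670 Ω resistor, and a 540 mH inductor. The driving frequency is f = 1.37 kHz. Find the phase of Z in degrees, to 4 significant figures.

81.50°

ω = 2πf = 8608 rad/s
X_L = ωL = 4648 Ω
X_C = 1/(ωC) = 166.2 Ω
Net reactance X = X_L − X_C = 4482 Ω
Z = 670.0 + j4482 Ω
|Z| = √(670.0² + 4482²) = 4532 Ω
∠Z = arctan(4482/670.0) = 81.50°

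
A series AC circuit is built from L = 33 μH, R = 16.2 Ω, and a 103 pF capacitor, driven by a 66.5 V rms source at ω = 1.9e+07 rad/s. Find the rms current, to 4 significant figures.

567.7 mA

X_L = ωL = 627.0 Ω
X_C = 1/(ωC) = 511.0 Ω
Net reactance X = X_L − X_C = 116.0 Ω
Z = 16.20 + j116.0 Ω
|Z| = √(16.20² + 116.0²) = 117.1 Ω
I = V/|Z| = 66.5/117.1 = 567.7 mA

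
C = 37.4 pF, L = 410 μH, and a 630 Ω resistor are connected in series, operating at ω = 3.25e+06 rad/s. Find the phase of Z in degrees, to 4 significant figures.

X_L = ωL = 1332 Ω
X_C = 1/(ωC) = 8227 Ω
Net reactance X = X_L − X_C = -6895 Ω
Z = 630.0 − j6895 Ω
|Z| = √(630.0² + 6895²) = 6923 Ω
∠Z = arctan(-6895/630.0) = -84.78°

-84.78°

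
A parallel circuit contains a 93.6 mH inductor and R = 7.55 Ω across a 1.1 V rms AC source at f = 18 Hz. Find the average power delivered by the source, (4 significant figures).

160.3 mW

ω = 2πf = 113.1 rad/s
X_L = ωL = 10.59 Ω
Parallel: admittances add. Y = 1/R + 1/(jωL)
Y = (0.1325 − j0.09447) S
|Y| = 0.1627 S → |Z| = 1/|Y| = 6.147 Ω, ∠Z = −∠Y = 35.50°
I = V/|Z| = 179.0 mA
P = VI cos φ = 1.1 × 0.1790 × cos(35.50°) = 160.3 mW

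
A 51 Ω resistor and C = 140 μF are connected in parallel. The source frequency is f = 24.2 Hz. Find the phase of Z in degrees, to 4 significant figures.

ω = 2πf = 152.1 rad/s
X_C = 1/(ωC) = 46.98 Ω
Parallel: admittances add. Y = 1/R + jωC
Y = (0.01961 + j0.02129) S
|Y| = 0.02894 S → |Z| = 1/|Y| = 34.55 Ω, ∠Z = −∠Y = -47.35°

-47.35°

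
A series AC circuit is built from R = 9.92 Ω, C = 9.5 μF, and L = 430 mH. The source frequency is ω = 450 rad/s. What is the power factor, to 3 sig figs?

0.238

X_L = ωL = 194 Ω
X_C = 1/(ωC) = 234 Ω
Net reactance X = X_L − X_C = -40.4 Ω
Z = 9.92 − j40.4 Ω
|Z| = √(9.92² + 40.4²) = 41.6 Ω
∠Z = arctan(-40.4/9.92) = -76.2°
cos φ = cos(-76.2°) = 0.238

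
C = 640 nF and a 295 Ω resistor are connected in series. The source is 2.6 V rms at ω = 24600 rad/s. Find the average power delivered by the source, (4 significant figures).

X_C = 1/(ωC) = 63.52 Ω
Z = 295.0 − j63.52 Ω
|Z| = √(295.0² + 63.52²) = 301.8 Ω
∠Z = arctan(-63.52/295.0) = -12.15°
I = V/|Z| = 8.616 mA
P = VI cos φ = 2.6 × 0.008616 × cos(-12.15°) = 21.90 mW

21.90 mW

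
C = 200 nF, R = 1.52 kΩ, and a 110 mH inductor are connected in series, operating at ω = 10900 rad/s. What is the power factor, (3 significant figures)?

X_L = ωL = 1200 Ω
X_C = 1/(ωC) = 459 Ω
Net reactance X = X_L − X_C = 740 Ω
Z = 1520 + j740 Ω
|Z| = √(1520² + 740²) = 1690 Ω
∠Z = arctan(740/1520) = 26.0°
cos φ = cos(26.0°) = 0.899

0.899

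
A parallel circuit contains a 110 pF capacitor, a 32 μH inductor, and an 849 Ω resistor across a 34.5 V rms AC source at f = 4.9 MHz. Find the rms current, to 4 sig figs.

91.36 mA

ω = 2πf = 3.079e+07 rad/s
X_L = ωL = 985.2 Ω
X_C = 1/(ωC) = 295.3 Ω
Parallel: admittances add. Y = 1/R + 1/(jωL) + jωC
Y = (0.001178 + j0.002372) S
|Y| = 0.002648 S → |Z| = 1/|Y| = 377.6 Ω, ∠Z = −∠Y = -63.59°
I = V/|Z| = 34.5/377.6 = 91.36 mA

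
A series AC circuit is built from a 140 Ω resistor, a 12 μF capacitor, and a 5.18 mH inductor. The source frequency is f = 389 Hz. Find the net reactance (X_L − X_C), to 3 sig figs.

ω = 2πf = 2444 rad/s
X_L = ωL = 12.7 Ω
X_C = 1/(ωC) = 34.1 Ω
X = 12.7 − 34.1 = -21.4 Ω

-21.4 Ω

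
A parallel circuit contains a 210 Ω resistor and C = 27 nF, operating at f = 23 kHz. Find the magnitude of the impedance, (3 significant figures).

162 Ω

ω = 2πf = 144500 rad/s
X_C = 1/(ωC) = 256 Ω
Parallel: admittances add. Y = 1/R + jωC
Y = (0.00476 + j0.00390) S
|Y| = 0.00616 S → |Z| = 1/|Y| = 162 Ω, ∠Z = −∠Y = -39.3°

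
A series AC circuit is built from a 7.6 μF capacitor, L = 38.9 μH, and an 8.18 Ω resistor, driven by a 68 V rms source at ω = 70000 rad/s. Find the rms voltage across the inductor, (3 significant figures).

X_L = ωL = 2.72 Ω
X_C = 1/(ωC) = 1.88 Ω
Net reactance X = X_L − X_C = 0.843 Ω
Z = 8.18 + j0.843 Ω
|Z| = √(8.18² + 0.843²) = 8.22 Ω
I = V/|Z| = 8.27 A
V_L = I·|Z_L| = 8.27 × 2.72 = 22.5 V

22.5 V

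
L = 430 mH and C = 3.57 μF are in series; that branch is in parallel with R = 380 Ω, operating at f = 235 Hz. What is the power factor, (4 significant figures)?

ω = 2πf = 1477 rad/s
X_L = ωL = 634.9 Ω
X_C = 1/(ωC) = 189.7 Ω
Branch 1: Z₁ = R = 380.0 Ω
Branch 2 (series LC): Z₂ = j(X_L − X_C) = j445.2 Ω
Parallel: Z = Z₁Z₂/(Z₁+Z₂), |Z| = 289.0 Ω, ∠Z = 40.48°
cos φ = cos(40.48°) = 0.7606

0.7606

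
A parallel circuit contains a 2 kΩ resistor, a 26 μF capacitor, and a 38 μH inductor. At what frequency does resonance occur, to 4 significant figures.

5.063 kHz

ω₀ = 1/√(LC) = 1/√(3.8e-05 × 2.6e-05) = 31810 rad/s
f₀ = ω₀/(2π) = 5.063 kHz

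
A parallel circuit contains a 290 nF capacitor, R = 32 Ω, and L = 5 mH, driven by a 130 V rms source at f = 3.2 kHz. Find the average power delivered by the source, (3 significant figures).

ω = 2πf = 20110 rad/s
X_L = ωL = 101 Ω
X_C = 1/(ωC) = 172 Ω
Parallel: admittances add. Y = 1/R + 1/(jωL) + jωC
Y = (0.0312 − j0.00412) S
|Y| = 0.0315 S → |Z| = 1/|Y| = 31.7 Ω, ∠Z = −∠Y = 7.50°
I = V/|Z| = 4.10 A
P = VI cos φ = 130 × 4.10 × cos(7.50°) = 528 W

528 W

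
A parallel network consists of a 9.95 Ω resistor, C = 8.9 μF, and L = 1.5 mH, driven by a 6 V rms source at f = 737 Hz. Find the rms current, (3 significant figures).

862 mA

ω = 2πf = 4631 rad/s
X_L = ωL = 6.95 Ω
X_C = 1/(ωC) = 24.3 Ω
Parallel: admittances add. Y = 1/R + 1/(jωL) + jωC
Y = (0.101 − j0.103) S
|Y| = 0.144 S → |Z| = 1/|Y| = 6.96 Ω, ∠Z = −∠Y = 45.6°
I = V/|Z| = 6/6.96 = 862 mA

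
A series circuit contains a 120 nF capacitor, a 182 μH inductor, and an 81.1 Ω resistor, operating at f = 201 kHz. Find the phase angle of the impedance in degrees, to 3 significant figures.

ω = 2πf = 1.263e+06 rad/s
X_L = ωL = 230 Ω
X_C = 1/(ωC) = 6.60 Ω
Net reactance X = X_L − X_C = 223 Ω
Z = 81.1 + j223 Ω
|Z| = √(81.1² + 223²) = 238 Ω
∠Z = arctan(223/81.1) = 70.0°

70.0°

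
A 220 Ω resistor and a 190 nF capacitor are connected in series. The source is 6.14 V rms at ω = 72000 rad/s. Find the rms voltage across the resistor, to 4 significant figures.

X_C = 1/(ωC) = 73.10 Ω
Z = 220.0 − j73.10 Ω
|Z| = √(220.0² + 73.10²) = 231.8 Ω
I = V/|Z| = 26.49 mA
V_R = I·|Z_R| = 0.02649 × 220.0 = 5.827 V

5.827 V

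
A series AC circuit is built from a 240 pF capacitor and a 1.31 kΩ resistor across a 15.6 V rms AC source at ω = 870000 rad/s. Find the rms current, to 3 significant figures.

X_C = 1/(ωC) = 4790 Ω
Z = 1310 − j4790 Ω
|Z| = √(1310² + 4790²) = 4970 Ω
I = V/|Z| = 15.6/4970 = 3.14 mA

3.14 mA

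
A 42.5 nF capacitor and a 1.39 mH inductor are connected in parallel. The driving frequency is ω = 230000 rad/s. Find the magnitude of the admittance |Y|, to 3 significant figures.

6.65 mS

X_L = ωL = 320 Ω
X_C = 1/(ωC) = 102 Ω
Parallel: admittances add. Y = 1/(jωL) + jωC
Y = (0 + j0.00665) S
|Y| = 0.00665 S → |Z| = 1/|Y| = 150 Ω, ∠Z = −∠Y = -90.0°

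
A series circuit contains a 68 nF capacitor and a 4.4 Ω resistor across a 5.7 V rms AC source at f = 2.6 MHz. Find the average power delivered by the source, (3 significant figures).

ω = 2πf = 1.634e+07 rad/s
X_C = 1/(ωC) = 0.900 Ω
Z = 4.40 − j0.900 Ω
|Z| = √(4.40² + 0.900²) = 4.49 Ω
∠Z = arctan(-0.900/4.40) = -11.6°
I = V/|Z| = 1.27 A
P = VI cos φ = 5.7 × 1.27 × cos(-11.6°) = 7.09 W

7.09 W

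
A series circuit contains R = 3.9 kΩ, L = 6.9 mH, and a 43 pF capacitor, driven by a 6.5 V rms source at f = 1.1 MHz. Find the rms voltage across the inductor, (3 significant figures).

ω = 2πf = 6.912e+06 rad/s
X_L = ωL = 47700 Ω
X_C = 1/(ωC) = 3360 Ω
Net reactance X = X_L − X_C = 44300 Ω
Z = 3900 + j44300 Ω
|Z| = √(3900² + 44300²) = 44500 Ω
I = V/|Z| = 146 μA
V_L = I·|Z_L| = 0.000146 × 47700 = 6.97 V

6.97 V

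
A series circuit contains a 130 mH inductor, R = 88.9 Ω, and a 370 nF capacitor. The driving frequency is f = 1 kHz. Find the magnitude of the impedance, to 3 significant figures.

ω = 2πf = 6283 rad/s
X_L = ωL = 817 Ω
X_C = 1/(ωC) = 430 Ω
Net reactance X = X_L − X_C = 387 Ω
Z = 88.9 + j387 Ω
|Z| = √(88.9² + 387²) = 397 Ω

397 Ω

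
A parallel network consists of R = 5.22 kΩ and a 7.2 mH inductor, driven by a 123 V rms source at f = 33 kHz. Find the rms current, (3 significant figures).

85.7 mA

ω = 2πf = 207300 rad/s
X_L = ωL = 1490 Ω
Parallel: admittances add. Y = 1/R + 1/(jωL)
Y = (0.000192 − j0.000670) S
|Y| = 0.000697 S → |Z| = 1/|Y| = 1440 Ω, ∠Z = −∠Y = 74.0°
I = V/|Z| = 123/1440 = 85.7 mA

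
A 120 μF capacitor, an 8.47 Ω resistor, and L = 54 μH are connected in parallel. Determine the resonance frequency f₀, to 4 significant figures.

1.977 kHz

ω₀ = 1/√(LC) = 1/√(5.4e-05 × 0.00012) = 12420 rad/s
f₀ = ω₀/(2π) = 1.977 kHz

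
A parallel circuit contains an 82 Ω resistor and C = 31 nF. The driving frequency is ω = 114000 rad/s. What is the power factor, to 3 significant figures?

0.960

X_C = 1/(ωC) = 283 Ω
Parallel: admittances add. Y = 1/R + jωC
Y = (0.0122 + j0.00353) S
|Y| = 0.0127 S → |Z| = 1/|Y| = 78.8 Ω, ∠Z = −∠Y = -16.2°
cos φ = cos(-16.2°) = 0.960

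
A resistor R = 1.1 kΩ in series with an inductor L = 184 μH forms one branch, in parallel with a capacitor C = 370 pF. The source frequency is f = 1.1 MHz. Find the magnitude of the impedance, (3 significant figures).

467 Ω

ω = 2πf = 6.912e+06 rad/s
X_L = ωL = 1270 Ω
X_C = 1/(ωC) = 391 Ω
Branch 1 (R+jX_L): Z₁ = 1100 + j1270 Ω, |Z₁| = 1680 Ω
Branch 2 (−jX_C): Z₂ = −j391 Ω
Parallel: Z = Z₁Z₂/(Z₁+Z₂), |Z| = 467 Ω, ∠Z = -79.5°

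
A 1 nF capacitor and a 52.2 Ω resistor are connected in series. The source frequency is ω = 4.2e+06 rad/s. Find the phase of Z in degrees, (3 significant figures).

X_C = 1/(ωC) = 238 Ω
Z = 52.2 − j238 Ω
|Z| = √(52.2² + 238²) = 244 Ω
∠Z = arctan(-238/52.2) = -77.6°

-77.6°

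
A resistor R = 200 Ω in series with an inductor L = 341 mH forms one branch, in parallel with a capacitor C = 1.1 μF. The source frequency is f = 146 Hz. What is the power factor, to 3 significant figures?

ω = 2πf = 917.3 rad/s
X_L = ωL = 313 Ω
X_C = 1/(ωC) = 991 Ω
Branch 1 (R+jX_L): Z₁ = 200 + j313 Ω, |Z₁| = 371 Ω
Branch 2 (−jX_C): Z₂ = −j991 Ω
Parallel: Z = Z₁Z₂/(Z₁+Z₂), |Z| = 520 Ω, ∠Z = 41.0°
cos φ = cos(41.0°) = 0.755

0.755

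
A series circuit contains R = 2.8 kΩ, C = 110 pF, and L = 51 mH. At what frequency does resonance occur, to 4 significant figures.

ω₀ = 1/√(LC) = 1/√(0.051 × 1.1e-10) = 422200 rad/s
f₀ = ω₀/(2π) = 67.20 kHz

67.20 kHz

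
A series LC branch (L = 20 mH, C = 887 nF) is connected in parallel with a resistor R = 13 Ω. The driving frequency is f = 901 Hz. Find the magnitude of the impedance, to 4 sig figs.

ω = 2πf = 5661 rad/s
X_L = ωL = 113.2 Ω
X_C = 1/(ωC) = 199.1 Ω
Branch 1: Z₁ = R = 13.00 Ω
Branch 2 (series LC): Z₂ = j(X_L − X_C) = −j85.92 Ω
Parallel: Z = Z₁Z₂/(Z₁+Z₂), |Z| = 12.85 Ω, ∠Z = -8.603°

12.85 Ω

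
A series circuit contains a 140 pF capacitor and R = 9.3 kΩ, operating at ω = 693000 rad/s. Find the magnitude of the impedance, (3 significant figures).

13900 Ω

X_C = 1/(ωC) = 10300 Ω
Z = 9300 − j10300 Ω
|Z| = √(9300² + 10300²) = 13900 Ω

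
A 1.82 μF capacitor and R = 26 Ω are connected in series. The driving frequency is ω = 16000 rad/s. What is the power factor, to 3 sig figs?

X_C = 1/(ωC) = 34.3 Ω
Z = 26.0 − j34.3 Ω
|Z| = √(26.0² + 34.3²) = 43.1 Ω
∠Z = arctan(-34.3/26.0) = -52.9°
cos φ = cos(-52.9°) = 0.604

0.604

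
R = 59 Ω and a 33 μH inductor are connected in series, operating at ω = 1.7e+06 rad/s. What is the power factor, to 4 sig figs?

X_L = ωL = 56.10 Ω
Z = 59.00 + j56.10 Ω
|Z| = √(59.00² + 56.10²) = 81.41 Ω
∠Z = arctan(56.10/59.00) = 43.56°
cos φ = cos(43.56°) = 0.7247

0.7247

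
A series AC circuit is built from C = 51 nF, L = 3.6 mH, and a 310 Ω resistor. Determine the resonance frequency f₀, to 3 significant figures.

11.7 kHz

ω₀ = 1/√(LC) = 1/√(0.0036 × 5.1e-08) = 73800 rad/s
f₀ = ω₀/(2π) = 11.7 kHz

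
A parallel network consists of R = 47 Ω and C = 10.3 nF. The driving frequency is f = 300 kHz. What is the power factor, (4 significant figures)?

0.7387

ω = 2πf = 1.885e+06 rad/s
X_C = 1/(ωC) = 51.51 Ω
Parallel: admittances add. Y = 1/R + jωC
Y = (0.02128 + j0.01942) S
|Y| = 0.02880 S → |Z| = 1/|Y| = 34.72 Ω, ∠Z = −∠Y = -42.38°
cos φ = cos(-42.38°) = 0.7387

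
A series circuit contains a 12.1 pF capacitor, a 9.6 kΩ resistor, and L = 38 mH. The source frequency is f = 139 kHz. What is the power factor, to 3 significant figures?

ω = 2πf = 873400 rad/s
X_L = ωL = 33200 Ω
X_C = 1/(ωC) = 94600 Ω
Net reactance X = X_L − X_C = -61400 Ω
Z = 9600 − j61400 Ω
|Z| = √(9600² + 61400²) = 62200 Ω
∠Z = arctan(-61400/9600) = -81.1°
cos φ = cos(-81.1°) = 0.154

0.154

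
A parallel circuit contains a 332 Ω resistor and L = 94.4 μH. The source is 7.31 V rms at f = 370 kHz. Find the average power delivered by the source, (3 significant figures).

161 mW

ω = 2πf = 2.325e+06 rad/s
X_L = ωL = 219 Ω
Parallel: admittances add. Y = 1/R + 1/(jωL)
Y = (0.00301 − j0.00456) S
|Y| = 0.00546 S → |Z| = 1/|Y| = 183 Ω, ∠Z = −∠Y = 56.5°
I = V/|Z| = 39.9 mA
P = VI cos φ = 7.31 × 0.0399 × cos(56.5°) = 161 mW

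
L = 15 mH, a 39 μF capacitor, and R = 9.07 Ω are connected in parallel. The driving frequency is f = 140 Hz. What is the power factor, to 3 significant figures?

0.936

ω = 2πf = 879.6 rad/s
X_L = ωL = 13.2 Ω
X_C = 1/(ωC) = 29.1 Ω
Parallel: admittances add. Y = 1/R + 1/(jωL) + jωC
Y = (0.110 − j0.0415) S
|Y| = 0.118 S → |Z| = 1/|Y| = 8.49 Ω, ∠Z = −∠Y = 20.6°
cos φ = cos(20.6°) = 0.936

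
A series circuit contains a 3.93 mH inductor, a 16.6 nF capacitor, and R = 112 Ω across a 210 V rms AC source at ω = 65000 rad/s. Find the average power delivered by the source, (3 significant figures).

X_L = ωL = 255 Ω
X_C = 1/(ωC) = 927 Ω
Net reactance X = X_L − X_C = -671 Ω
Z = 112 − j671 Ω
|Z| = √(112² + 671²) = 681 Ω
∠Z = arctan(-671/112) = -80.5°
I = V/|Z| = 309 mA
P = VI cos φ = 210 × 0.309 × cos(-80.5°) = 10.7 W

10.7 W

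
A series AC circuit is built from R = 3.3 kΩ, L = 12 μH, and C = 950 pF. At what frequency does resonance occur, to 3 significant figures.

ω₀ = 1/√(LC) = 1/√(1.2e-05 × 9.5e-10) = 9.366e+06 rad/s
f₀ = ω₀/(2π) = 1.49 MHz

1.49 MHz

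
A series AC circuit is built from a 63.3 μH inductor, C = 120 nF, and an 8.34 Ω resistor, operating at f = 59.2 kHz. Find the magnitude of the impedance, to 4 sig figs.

8.418 Ω

ω = 2πf = 372000 rad/s
X_L = ωL = 23.55 Ω
X_C = 1/(ωC) = 22.40 Ω
Net reactance X = X_L − X_C = 1.142 Ω
Z = 8.340 + j1.142 Ω
|Z| = √(8.340² + 1.142²) = 8.418 Ω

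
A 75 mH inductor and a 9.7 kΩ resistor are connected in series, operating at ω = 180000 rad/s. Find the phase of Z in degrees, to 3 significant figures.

X_L = ωL = 13500 Ω
Z = 9700 + j13500 Ω
|Z| = √(9700² + 13500²) = 16600 Ω
∠Z = arctan(13500/9700) = 54.3°

54.3°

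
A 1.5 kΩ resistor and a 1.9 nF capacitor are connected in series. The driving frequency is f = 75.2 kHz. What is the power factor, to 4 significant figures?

0.8028

ω = 2πf = 472500 rad/s
X_C = 1/(ωC) = 1114 Ω
Z = 1500 − j1114 Ω
|Z| = √(1500² + 1114²) = 1868 Ω
∠Z = arctan(-1114/1500) = -36.60°
cos φ = cos(-36.60°) = 0.8028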